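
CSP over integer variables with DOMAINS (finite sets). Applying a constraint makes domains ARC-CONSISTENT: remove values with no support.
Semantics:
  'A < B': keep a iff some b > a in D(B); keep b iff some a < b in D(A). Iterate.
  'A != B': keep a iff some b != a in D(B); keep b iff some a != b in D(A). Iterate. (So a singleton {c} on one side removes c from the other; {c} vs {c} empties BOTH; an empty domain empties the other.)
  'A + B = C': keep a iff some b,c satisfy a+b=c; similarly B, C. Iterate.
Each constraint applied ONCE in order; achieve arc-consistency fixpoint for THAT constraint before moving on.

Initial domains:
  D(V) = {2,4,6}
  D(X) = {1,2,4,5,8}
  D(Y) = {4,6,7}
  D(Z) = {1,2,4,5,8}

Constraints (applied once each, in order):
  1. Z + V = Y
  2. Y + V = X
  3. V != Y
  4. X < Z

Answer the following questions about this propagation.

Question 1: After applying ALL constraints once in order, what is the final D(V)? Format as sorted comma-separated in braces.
Constraint 1 (Z + V = Y) on D(Z)={1,2,4,5,8} D(V)={2,4,6} D(Y)={4,6,7}: Z {1,2,4,5,8}->{1,2,4,5}
Constraint 2 (Y + V = X) on D(Y)={4,6,7} D(V)={2,4,6} D(X)={1,2,4,5,8}: Y {4,6,7}->{4,6}; V {2,4,6}->{2,4}; X {1,2,4,5,8}->{8}
Constraint 3 (V != Y) on D(V)={2,4} D(Y)={4,6}: no change
Constraint 4 (X < Z) on D(X)={8} D(Z)={1,2,4,5}: X {8}->{}; Z {1,2,4,5}->{}
So after all 4 constraints: D(V) = {2,4}

Answer: {2,4}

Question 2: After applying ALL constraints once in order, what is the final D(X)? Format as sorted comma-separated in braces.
Answer: {}

Derivation:
Constraint 1 (Z + V = Y) on D(Z)={1,2,4,5,8} D(V)={2,4,6} D(Y)={4,6,7}: Z {1,2,4,5,8}->{1,2,4,5}
Constraint 2 (Y + V = X) on D(Y)={4,6,7} D(V)={2,4,6} D(X)={1,2,4,5,8}: Y {4,6,7}->{4,6}; V {2,4,6}->{2,4}; X {1,2,4,5,8}->{8}
Constraint 3 (V != Y) on D(V)={2,4} D(Y)={4,6}: no change
Constraint 4 (X < Z) on D(X)={8} D(Z)={1,2,4,5}: X {8}->{}; Z {1,2,4,5}->{}
So after all 4 constraints: D(X) = {}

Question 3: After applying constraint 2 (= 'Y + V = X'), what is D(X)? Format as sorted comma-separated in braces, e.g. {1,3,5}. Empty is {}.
Answer: {8}

Derivation:
Constraint 1 (Z + V = Y) on D(Z)={1,2,4,5,8} D(V)={2,4,6} D(Y)={4,6,7}: Z {1,2,4,5,8}->{1,2,4,5}
Constraint 2 (Y + V = X) on D(Y)={4,6,7} D(V)={2,4,6} D(X)={1,2,4,5,8}: Y {4,6,7}->{4,6}; V {2,4,6}->{2,4}; X {1,2,4,5,8}->{8}
So after constraint 2: D(X) = {8}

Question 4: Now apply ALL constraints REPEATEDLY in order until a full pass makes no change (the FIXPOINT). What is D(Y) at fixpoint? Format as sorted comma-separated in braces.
pass 0 (initial): D(Y)={4,6,7}
pass 1: V {2,4,6}->{2,4}; X {1,2,4,5,8}->{}; Y {4,6,7}->{4,6}; Z {1,2,4,5,8}->{}
pass 2: V {2,4}->{}; Y {4,6}->{}
pass 3: no change
Fixpoint after 3 passes: D(Y) = {}

Answer: {}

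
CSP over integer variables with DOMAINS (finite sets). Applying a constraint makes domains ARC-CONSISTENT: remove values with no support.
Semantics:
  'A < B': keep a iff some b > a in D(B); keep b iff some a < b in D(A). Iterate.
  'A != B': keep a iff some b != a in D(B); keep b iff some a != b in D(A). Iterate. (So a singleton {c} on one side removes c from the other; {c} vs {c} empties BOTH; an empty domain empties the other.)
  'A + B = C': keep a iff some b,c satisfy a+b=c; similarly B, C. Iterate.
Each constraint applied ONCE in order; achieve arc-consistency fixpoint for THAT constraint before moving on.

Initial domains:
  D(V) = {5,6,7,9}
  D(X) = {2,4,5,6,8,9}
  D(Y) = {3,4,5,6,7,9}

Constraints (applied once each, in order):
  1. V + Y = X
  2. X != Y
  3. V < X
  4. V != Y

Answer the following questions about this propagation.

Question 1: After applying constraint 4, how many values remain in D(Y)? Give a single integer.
Answer: 2

Derivation:
Constraint 1 (V + Y = X) on D(V)={5,6,7,9} D(Y)={3,4,5,6,7,9} D(X)={2,4,5,6,8,9}: V {5,6,7,9}->{5,6}; Y {3,4,5,6,7,9}->{3,4}; X {2,4,5,6,8,9}->{8,9}
Constraint 2 (X != Y) on D(X)={8,9} D(Y)={3,4}: no change
Constraint 3 (V < X) on D(V)={5,6} D(X)={8,9}: no change
Constraint 4 (V != Y) on D(V)={5,6} D(Y)={3,4}: no change
So after constraint 4: D(Y)={3,4}, size = 2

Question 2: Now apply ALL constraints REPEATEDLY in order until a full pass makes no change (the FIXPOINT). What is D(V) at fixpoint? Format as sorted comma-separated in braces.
Answer: {5,6}

Derivation:
pass 0 (initial): D(V)={5,6,7,9}
pass 1: V {5,6,7,9}->{5,6}; X {2,4,5,6,8,9}->{8,9}; Y {3,4,5,6,7,9}->{3,4}
pass 2: no change
Fixpoint after 2 passes: D(V) = {5,6}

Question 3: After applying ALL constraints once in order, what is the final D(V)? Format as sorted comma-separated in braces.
Constraint 1 (V + Y = X) on D(V)={5,6,7,9} D(Y)={3,4,5,6,7,9} D(X)={2,4,5,6,8,9}: V {5,6,7,9}->{5,6}; Y {3,4,5,6,7,9}->{3,4}; X {2,4,5,6,8,9}->{8,9}
Constraint 2 (X != Y) on D(X)={8,9} D(Y)={3,4}: no change
Constraint 3 (V < X) on D(V)={5,6} D(X)={8,9}: no change
Constraint 4 (V != Y) on D(V)={5,6} D(Y)={3,4}: no change
So after all 4 constraints: D(V) = {5,6}

Answer: {5,6}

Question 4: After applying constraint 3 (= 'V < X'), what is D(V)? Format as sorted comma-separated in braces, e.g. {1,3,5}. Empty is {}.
Answer: {5,6}

Derivation:
Constraint 1 (V + Y = X) on D(V)={5,6,7,9} D(Y)={3,4,5,6,7,9} D(X)={2,4,5,6,8,9}: V {5,6,7,9}->{5,6}; Y {3,4,5,6,7,9}->{3,4}; X {2,4,5,6,8,9}->{8,9}
Constraint 2 (X != Y) on D(X)={8,9} D(Y)={3,4}: no change
Constraint 3 (V < X) on D(V)={5,6} D(X)={8,9}: no change
So after constraint 3: D(V) = {5,6}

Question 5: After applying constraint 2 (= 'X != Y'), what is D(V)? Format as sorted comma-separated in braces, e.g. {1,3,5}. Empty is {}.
Constraint 1 (V + Y = X) on D(V)={5,6,7,9} D(Y)={3,4,5,6,7,9} D(X)={2,4,5,6,8,9}: V {5,6,7,9}->{5,6}; Y {3,4,5,6,7,9}->{3,4}; X {2,4,5,6,8,9}->{8,9}
Constraint 2 (X != Y) on D(X)={8,9} D(Y)={3,4}: no change
So after constraint 2: D(V) = {5,6}

Answer: {5,6}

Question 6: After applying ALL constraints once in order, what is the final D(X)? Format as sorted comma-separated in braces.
Answer: {8,9}

Derivation:
Constraint 1 (V + Y = X) on D(V)={5,6,7,9} D(Y)={3,4,5,6,7,9} D(X)={2,4,5,6,8,9}: V {5,6,7,9}->{5,6}; Y {3,4,5,6,7,9}->{3,4}; X {2,4,5,6,8,9}->{8,9}
Constraint 2 (X != Y) on D(X)={8,9} D(Y)={3,4}: no change
Constraint 3 (V < X) on D(V)={5,6} D(X)={8,9}: no change
Constraint 4 (V != Y) on D(V)={5,6} D(Y)={3,4}: no change
So after all 4 constraints: D(X) = {8,9}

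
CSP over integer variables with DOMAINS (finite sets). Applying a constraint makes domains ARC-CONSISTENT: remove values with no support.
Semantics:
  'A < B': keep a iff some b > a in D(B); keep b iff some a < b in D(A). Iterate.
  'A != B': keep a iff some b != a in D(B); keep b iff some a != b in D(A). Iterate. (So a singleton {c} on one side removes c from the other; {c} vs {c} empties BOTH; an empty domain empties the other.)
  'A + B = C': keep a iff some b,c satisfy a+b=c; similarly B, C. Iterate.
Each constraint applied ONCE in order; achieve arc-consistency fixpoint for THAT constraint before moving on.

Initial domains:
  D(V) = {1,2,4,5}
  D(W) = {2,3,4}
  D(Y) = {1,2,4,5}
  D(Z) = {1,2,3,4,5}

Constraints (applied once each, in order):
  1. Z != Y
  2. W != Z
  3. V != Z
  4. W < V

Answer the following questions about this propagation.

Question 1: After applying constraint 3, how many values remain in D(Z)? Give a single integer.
Answer: 5

Derivation:
Constraint 1 (Z != Y) on D(Z)={1,2,3,4,5} D(Y)={1,2,4,5}: no change
Constraint 2 (W != Z) on D(W)={2,3,4} D(Z)={1,2,3,4,5}: no change
Constraint 3 (V != Z) on D(V)={1,2,4,5} D(Z)={1,2,3,4,5}: no change
So after constraint 3: D(Z)={1,2,3,4,5}, size = 5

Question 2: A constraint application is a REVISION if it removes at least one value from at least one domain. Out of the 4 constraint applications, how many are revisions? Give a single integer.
Constraint 1 (Z != Y) on D(Z)={1,2,3,4,5} D(Y)={1,2,4,5}: no change => not a revision
Constraint 2 (W != Z) on D(W)={2,3,4} D(Z)={1,2,3,4,5}: no change => not a revision
Constraint 3 (V != Z) on D(V)={1,2,4,5} D(Z)={1,2,3,4,5}: no change => not a revision
Constraint 4 (W < V) on D(W)={2,3,4} D(V)={1,2,4,5}: V {1,2,4,5}->{4,5} => REVISION
Total revisions = 1

Answer: 1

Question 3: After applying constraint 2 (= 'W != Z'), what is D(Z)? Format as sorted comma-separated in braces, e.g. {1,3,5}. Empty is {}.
Constraint 1 (Z != Y) on D(Z)={1,2,3,4,5} D(Y)={1,2,4,5}: no change
Constraint 2 (W != Z) on D(W)={2,3,4} D(Z)={1,2,3,4,5}: no change
So after constraint 2: D(Z) = {1,2,3,4,5}

Answer: {1,2,3,4,5}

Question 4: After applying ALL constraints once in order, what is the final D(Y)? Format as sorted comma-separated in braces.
Answer: {1,2,4,5}

Derivation:
Constraint 1 (Z != Y) on D(Z)={1,2,3,4,5} D(Y)={1,2,4,5}: no change
Constraint 2 (W != Z) on D(W)={2,3,4} D(Z)={1,2,3,4,5}: no change
Constraint 3 (V != Z) on D(V)={1,2,4,5} D(Z)={1,2,3,4,5}: no change
Constraint 4 (W < V) on D(W)={2,3,4} D(V)={1,2,4,5}: V {1,2,4,5}->{4,5}
So after all 4 constraints: D(Y) = {1,2,4,5}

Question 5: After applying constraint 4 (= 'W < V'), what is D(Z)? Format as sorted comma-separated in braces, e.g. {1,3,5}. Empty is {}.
Constraint 1 (Z != Y) on D(Z)={1,2,3,4,5} D(Y)={1,2,4,5}: no change
Constraint 2 (W != Z) on D(W)={2,3,4} D(Z)={1,2,3,4,5}: no change
Constraint 3 (V != Z) on D(V)={1,2,4,5} D(Z)={1,2,3,4,5}: no change
Constraint 4 (W < V) on D(W)={2,3,4} D(V)={1,2,4,5}: V {1,2,4,5}->{4,5}
So after constraint 4: D(Z) = {1,2,3,4,5}

Answer: {1,2,3,4,5}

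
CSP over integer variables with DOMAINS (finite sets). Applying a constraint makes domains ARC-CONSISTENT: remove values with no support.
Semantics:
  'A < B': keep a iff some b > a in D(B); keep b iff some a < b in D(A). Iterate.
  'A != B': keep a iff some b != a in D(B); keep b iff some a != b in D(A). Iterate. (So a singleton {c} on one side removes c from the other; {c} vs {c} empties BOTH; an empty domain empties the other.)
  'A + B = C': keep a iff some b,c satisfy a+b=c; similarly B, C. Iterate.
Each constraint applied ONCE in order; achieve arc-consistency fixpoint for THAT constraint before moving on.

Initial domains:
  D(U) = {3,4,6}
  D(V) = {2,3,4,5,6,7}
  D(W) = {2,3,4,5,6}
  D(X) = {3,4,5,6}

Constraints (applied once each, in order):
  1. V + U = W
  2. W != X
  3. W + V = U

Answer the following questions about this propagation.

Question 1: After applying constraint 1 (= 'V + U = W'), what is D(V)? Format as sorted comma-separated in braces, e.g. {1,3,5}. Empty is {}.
Constraint 1 (V + U = W) on D(V)={2,3,4,5,6,7} D(U)={3,4,6} D(W)={2,3,4,5,6}: V {2,3,4,5,6,7}->{2,3}; U {3,4,6}->{3,4}; W {2,3,4,5,6}->{5,6}
So after constraint 1: D(V) = {2,3}

Answer: {2,3}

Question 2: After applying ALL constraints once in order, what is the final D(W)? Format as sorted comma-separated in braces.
Answer: {}

Derivation:
Constraint 1 (V + U = W) on D(V)={2,3,4,5,6,7} D(U)={3,4,6} D(W)={2,3,4,5,6}: V {2,3,4,5,6,7}->{2,3}; U {3,4,6}->{3,4}; W {2,3,4,5,6}->{5,6}
Constraint 2 (W != X) on D(W)={5,6} D(X)={3,4,5,6}: no change
Constraint 3 (W + V = U) on D(W)={5,6} D(V)={2,3} D(U)={3,4}: W {5,6}->{}; V {2,3}->{}; U {3,4}->{}
So after all 3 constraints: D(W) = {}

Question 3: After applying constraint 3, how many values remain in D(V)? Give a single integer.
Answer: 0

Derivation:
Constraint 1 (V + U = W) on D(V)={2,3,4,5,6,7} D(U)={3,4,6} D(W)={2,3,4,5,6}: V {2,3,4,5,6,7}->{2,3}; U {3,4,6}->{3,4}; W {2,3,4,5,6}->{5,6}
Constraint 2 (W != X) on D(W)={5,6} D(X)={3,4,5,6}: no change
Constraint 3 (W + V = U) on D(W)={5,6} D(V)={2,3} D(U)={3,4}: W {5,6}->{}; V {2,3}->{}; U {3,4}->{}
So after constraint 3: D(V)={}, size = 0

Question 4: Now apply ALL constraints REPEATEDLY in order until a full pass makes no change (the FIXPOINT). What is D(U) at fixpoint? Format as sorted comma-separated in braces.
pass 0 (initial): D(U)={3,4,6}
pass 1: U {3,4,6}->{}; V {2,3,4,5,6,7}->{}; W {2,3,4,5,6}->{}
pass 2: X {3,4,5,6}->{}
pass 3: no change
Fixpoint after 3 passes: D(U) = {}

Answer: {}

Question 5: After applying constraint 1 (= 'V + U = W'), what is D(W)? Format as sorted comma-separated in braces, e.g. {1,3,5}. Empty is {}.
Answer: {5,6}

Derivation:
Constraint 1 (V + U = W) on D(V)={2,3,4,5,6,7} D(U)={3,4,6} D(W)={2,3,4,5,6}: V {2,3,4,5,6,7}->{2,3}; U {3,4,6}->{3,4}; W {2,3,4,5,6}->{5,6}
So after constraint 1: D(W) = {5,6}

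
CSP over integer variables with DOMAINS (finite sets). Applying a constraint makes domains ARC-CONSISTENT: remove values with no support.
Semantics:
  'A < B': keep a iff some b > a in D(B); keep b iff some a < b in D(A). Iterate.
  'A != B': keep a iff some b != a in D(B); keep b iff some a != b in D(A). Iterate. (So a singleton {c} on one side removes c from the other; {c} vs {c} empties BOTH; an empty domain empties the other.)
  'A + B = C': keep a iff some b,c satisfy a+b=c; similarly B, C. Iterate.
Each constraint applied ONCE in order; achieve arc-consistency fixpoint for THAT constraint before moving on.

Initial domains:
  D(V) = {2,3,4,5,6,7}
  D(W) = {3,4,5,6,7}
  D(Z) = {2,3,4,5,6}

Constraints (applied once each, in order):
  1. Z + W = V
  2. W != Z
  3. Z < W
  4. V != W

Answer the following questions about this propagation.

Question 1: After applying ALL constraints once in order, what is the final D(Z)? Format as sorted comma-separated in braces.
Answer: {2,3,4}

Derivation:
Constraint 1 (Z + W = V) on D(Z)={2,3,4,5,6} D(W)={3,4,5,6,7} D(V)={2,3,4,5,6,7}: Z {2,3,4,5,6}->{2,3,4}; W {3,4,5,6,7}->{3,4,5}; V {2,3,4,5,6,7}->{5,6,7}
Constraint 2 (W != Z) on D(W)={3,4,5} D(Z)={2,3,4}: no change
Constraint 3 (Z < W) on D(Z)={2,3,4} D(W)={3,4,5}: no change
Constraint 4 (V != W) on D(V)={5,6,7} D(W)={3,4,5}: no change
So after all 4 constraints: D(Z) = {2,3,4}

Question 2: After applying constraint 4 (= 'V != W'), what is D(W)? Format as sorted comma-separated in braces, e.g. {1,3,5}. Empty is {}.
Constraint 1 (Z + W = V) on D(Z)={2,3,4,5,6} D(W)={3,4,5,6,7} D(V)={2,3,4,5,6,7}: Z {2,3,4,5,6}->{2,3,4}; W {3,4,5,6,7}->{3,4,5}; V {2,3,4,5,6,7}->{5,6,7}
Constraint 2 (W != Z) on D(W)={3,4,5} D(Z)={2,3,4}: no change
Constraint 3 (Z < W) on D(Z)={2,3,4} D(W)={3,4,5}: no change
Constraint 4 (V != W) on D(V)={5,6,7} D(W)={3,4,5}: no change
So after constraint 4: D(W) = {3,4,5}

Answer: {3,4,5}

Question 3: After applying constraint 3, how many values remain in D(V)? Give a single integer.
Answer: 3

Derivation:
Constraint 1 (Z + W = V) on D(Z)={2,3,4,5,6} D(W)={3,4,5,6,7} D(V)={2,3,4,5,6,7}: Z {2,3,4,5,6}->{2,3,4}; W {3,4,5,6,7}->{3,4,5}; V {2,3,4,5,6,7}->{5,6,7}
Constraint 2 (W != Z) on D(W)={3,4,5} D(Z)={2,3,4}: no change
Constraint 3 (Z < W) on D(Z)={2,3,4} D(W)={3,4,5}: no change
So after constraint 3: D(V)={5,6,7}, size = 3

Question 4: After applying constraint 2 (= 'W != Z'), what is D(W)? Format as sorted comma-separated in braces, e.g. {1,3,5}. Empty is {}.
Answer: {3,4,5}

Derivation:
Constraint 1 (Z + W = V) on D(Z)={2,3,4,5,6} D(W)={3,4,5,6,7} D(V)={2,3,4,5,6,7}: Z {2,3,4,5,6}->{2,3,4}; W {3,4,5,6,7}->{3,4,5}; V {2,3,4,5,6,7}->{5,6,7}
Constraint 2 (W != Z) on D(W)={3,4,5} D(Z)={2,3,4}: no change
So after constraint 2: D(W) = {3,4,5}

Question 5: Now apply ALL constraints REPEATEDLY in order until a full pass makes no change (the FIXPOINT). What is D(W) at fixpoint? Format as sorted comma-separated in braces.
pass 0 (initial): D(W)={3,4,5,6,7}
pass 1: V {2,3,4,5,6,7}->{5,6,7}; W {3,4,5,6,7}->{3,4,5}; Z {2,3,4,5,6}->{2,3,4}
pass 2: no change
Fixpoint after 2 passes: D(W) = {3,4,5}

Answer: {3,4,5}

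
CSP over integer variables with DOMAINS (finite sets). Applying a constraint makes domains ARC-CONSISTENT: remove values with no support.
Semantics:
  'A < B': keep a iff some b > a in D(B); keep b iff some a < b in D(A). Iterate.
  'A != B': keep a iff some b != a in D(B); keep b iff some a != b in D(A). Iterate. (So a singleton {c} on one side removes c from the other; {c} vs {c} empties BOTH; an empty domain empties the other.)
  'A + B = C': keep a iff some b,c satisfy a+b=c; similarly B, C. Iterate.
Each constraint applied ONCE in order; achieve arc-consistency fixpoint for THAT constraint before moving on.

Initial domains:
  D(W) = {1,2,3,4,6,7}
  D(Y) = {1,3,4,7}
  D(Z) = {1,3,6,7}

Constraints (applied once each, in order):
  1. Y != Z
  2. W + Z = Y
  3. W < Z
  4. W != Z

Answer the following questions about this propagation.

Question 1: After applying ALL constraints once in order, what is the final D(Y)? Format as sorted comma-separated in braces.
Answer: {3,4,7}

Derivation:
Constraint 1 (Y != Z) on D(Y)={1,3,4,7} D(Z)={1,3,6,7}: no change
Constraint 2 (W + Z = Y) on D(W)={1,2,3,4,6,7} D(Z)={1,3,6,7} D(Y)={1,3,4,7}: W {1,2,3,4,6,7}->{1,2,3,4,6}; Z {1,3,6,7}->{1,3,6}; Y {1,3,4,7}->{3,4,7}
Constraint 3 (W < Z) on D(W)={1,2,3,4,6} D(Z)={1,3,6}: W {1,2,3,4,6}->{1,2,3,4}; Z {1,3,6}->{3,6}
Constraint 4 (W != Z) on D(W)={1,2,3,4} D(Z)={3,6}: no change
So after all 4 constraints: D(Y) = {3,4,7}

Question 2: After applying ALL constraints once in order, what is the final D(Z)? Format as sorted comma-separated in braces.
Answer: {3,6}

Derivation:
Constraint 1 (Y != Z) on D(Y)={1,3,4,7} D(Z)={1,3,6,7}: no change
Constraint 2 (W + Z = Y) on D(W)={1,2,3,4,6,7} D(Z)={1,3,6,7} D(Y)={1,3,4,7}: W {1,2,3,4,6,7}->{1,2,3,4,6}; Z {1,3,6,7}->{1,3,6}; Y {1,3,4,7}->{3,4,7}
Constraint 3 (W < Z) on D(W)={1,2,3,4,6} D(Z)={1,3,6}: W {1,2,3,4,6}->{1,2,3,4}; Z {1,3,6}->{3,6}
Constraint 4 (W != Z) on D(W)={1,2,3,4} D(Z)={3,6}: no change
So after all 4 constraints: D(Z) = {3,6}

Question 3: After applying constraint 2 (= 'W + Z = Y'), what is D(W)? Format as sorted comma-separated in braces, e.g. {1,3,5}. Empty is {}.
Constraint 1 (Y != Z) on D(Y)={1,3,4,7} D(Z)={1,3,6,7}: no change
Constraint 2 (W + Z = Y) on D(W)={1,2,3,4,6,7} D(Z)={1,3,6,7} D(Y)={1,3,4,7}: W {1,2,3,4,6,7}->{1,2,3,4,6}; Z {1,3,6,7}->{1,3,6}; Y {1,3,4,7}->{3,4,7}
So after constraint 2: D(W) = {1,2,3,4,6}

Answer: {1,2,3,4,6}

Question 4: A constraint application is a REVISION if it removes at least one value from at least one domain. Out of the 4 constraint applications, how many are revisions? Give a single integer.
Answer: 2

Derivation:
Constraint 1 (Y != Z) on D(Y)={1,3,4,7} D(Z)={1,3,6,7}: no change => not a revision
Constraint 2 (W + Z = Y) on D(W)={1,2,3,4,6,7} D(Z)={1,3,6,7} D(Y)={1,3,4,7}: W {1,2,3,4,6,7}->{1,2,3,4,6}; Z {1,3,6,7}->{1,3,6}; Y {1,3,4,7}->{3,4,7} => REVISION
Constraint 3 (W < Z) on D(W)={1,2,3,4,6} D(Z)={1,3,6}: W {1,2,3,4,6}->{1,2,3,4}; Z {1,3,6}->{3,6} => REVISION
Constraint 4 (W != Z) on D(W)={1,2,3,4} D(Z)={3,6}: no change => not a revision
Total revisions = 2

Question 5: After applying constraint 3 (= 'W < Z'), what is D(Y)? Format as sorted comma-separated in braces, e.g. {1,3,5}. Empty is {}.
Constraint 1 (Y != Z) on D(Y)={1,3,4,7} D(Z)={1,3,6,7}: no change
Constraint 2 (W + Z = Y) on D(W)={1,2,3,4,6,7} D(Z)={1,3,6,7} D(Y)={1,3,4,7}: W {1,2,3,4,6,7}->{1,2,3,4,6}; Z {1,3,6,7}->{1,3,6}; Y {1,3,4,7}->{3,4,7}
Constraint 3 (W < Z) on D(W)={1,2,3,4,6} D(Z)={1,3,6}: W {1,2,3,4,6}->{1,2,3,4}; Z {1,3,6}->{3,6}
So after constraint 3: D(Y) = {3,4,7}

Answer: {3,4,7}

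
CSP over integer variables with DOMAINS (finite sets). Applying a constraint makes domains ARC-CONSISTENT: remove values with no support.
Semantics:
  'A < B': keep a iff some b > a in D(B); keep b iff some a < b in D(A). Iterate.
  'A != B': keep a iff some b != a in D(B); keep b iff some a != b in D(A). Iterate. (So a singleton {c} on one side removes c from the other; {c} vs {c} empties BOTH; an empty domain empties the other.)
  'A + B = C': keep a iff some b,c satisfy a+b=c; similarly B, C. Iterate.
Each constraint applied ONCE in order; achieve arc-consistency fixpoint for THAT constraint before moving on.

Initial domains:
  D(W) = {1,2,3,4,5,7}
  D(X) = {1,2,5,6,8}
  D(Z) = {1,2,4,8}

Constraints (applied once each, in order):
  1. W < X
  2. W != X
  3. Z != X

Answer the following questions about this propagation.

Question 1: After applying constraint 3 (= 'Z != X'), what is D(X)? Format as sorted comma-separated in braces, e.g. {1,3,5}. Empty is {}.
Constraint 1 (W < X) on D(W)={1,2,3,4,5,7} D(X)={1,2,5,6,8}: X {1,2,5,6,8}->{2,5,6,8}
Constraint 2 (W != X) on D(W)={1,2,3,4,5,7} D(X)={2,5,6,8}: no change
Constraint 3 (Z != X) on D(Z)={1,2,4,8} D(X)={2,5,6,8}: no change
So after constraint 3: D(X) = {2,5,6,8}

Answer: {2,5,6,8}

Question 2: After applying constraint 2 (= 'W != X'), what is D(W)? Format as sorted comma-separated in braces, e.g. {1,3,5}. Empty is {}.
Answer: {1,2,3,4,5,7}

Derivation:
Constraint 1 (W < X) on D(W)={1,2,3,4,5,7} D(X)={1,2,5,6,8}: X {1,2,5,6,8}->{2,5,6,8}
Constraint 2 (W != X) on D(W)={1,2,3,4,5,7} D(X)={2,5,6,8}: no change
So after constraint 2: D(W) = {1,2,3,4,5,7}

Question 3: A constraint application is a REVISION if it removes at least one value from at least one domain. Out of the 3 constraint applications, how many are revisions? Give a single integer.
Constraint 1 (W < X) on D(W)={1,2,3,4,5,7} D(X)={1,2,5,6,8}: X {1,2,5,6,8}->{2,5,6,8} => REVISION
Constraint 2 (W != X) on D(W)={1,2,3,4,5,7} D(X)={2,5,6,8}: no change => not a revision
Constraint 3 (Z != X) on D(Z)={1,2,4,8} D(X)={2,5,6,8}: no change => not a revision
Total revisions = 1

Answer: 1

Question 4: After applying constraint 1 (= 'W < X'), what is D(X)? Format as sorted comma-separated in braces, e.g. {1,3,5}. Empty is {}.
Answer: {2,5,6,8}

Derivation:
Constraint 1 (W < X) on D(W)={1,2,3,4,5,7} D(X)={1,2,5,6,8}: X {1,2,5,6,8}->{2,5,6,8}
So after constraint 1: D(X) = {2,5,6,8}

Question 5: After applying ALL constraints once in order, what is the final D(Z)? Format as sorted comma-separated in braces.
Constraint 1 (W < X) on D(W)={1,2,3,4,5,7} D(X)={1,2,5,6,8}: X {1,2,5,6,8}->{2,5,6,8}
Constraint 2 (W != X) on D(W)={1,2,3,4,5,7} D(X)={2,5,6,8}: no change
Constraint 3 (Z != X) on D(Z)={1,2,4,8} D(X)={2,5,6,8}: no change
So after all 3 constraints: D(Z) = {1,2,4,8}

Answer: {1,2,4,8}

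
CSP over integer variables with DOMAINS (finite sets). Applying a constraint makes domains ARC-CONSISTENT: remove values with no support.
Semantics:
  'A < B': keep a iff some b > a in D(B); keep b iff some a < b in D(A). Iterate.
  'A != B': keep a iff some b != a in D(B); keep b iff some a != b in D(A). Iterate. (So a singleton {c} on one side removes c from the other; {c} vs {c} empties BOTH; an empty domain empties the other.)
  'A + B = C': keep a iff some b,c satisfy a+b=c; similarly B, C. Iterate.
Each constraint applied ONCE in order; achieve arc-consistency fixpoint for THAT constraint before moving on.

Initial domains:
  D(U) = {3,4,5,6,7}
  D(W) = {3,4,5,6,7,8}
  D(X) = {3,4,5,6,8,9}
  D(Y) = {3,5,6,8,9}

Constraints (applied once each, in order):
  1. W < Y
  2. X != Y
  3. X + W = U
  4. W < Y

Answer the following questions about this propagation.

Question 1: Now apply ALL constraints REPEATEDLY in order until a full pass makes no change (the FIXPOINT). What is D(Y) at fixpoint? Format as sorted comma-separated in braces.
pass 0 (initial): D(Y)={3,5,6,8,9}
pass 1: U {3,4,5,6,7}->{6,7}; W {3,4,5,6,7,8}->{3,4}; X {3,4,5,6,8,9}->{3,4}; Y {3,5,6,8,9}->{5,6,8,9}
pass 2: no change
Fixpoint after 2 passes: D(Y) = {5,6,8,9}

Answer: {5,6,8,9}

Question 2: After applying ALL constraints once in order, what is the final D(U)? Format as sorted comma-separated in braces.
Answer: {6,7}

Derivation:
Constraint 1 (W < Y) on D(W)={3,4,5,6,7,8} D(Y)={3,5,6,8,9}: Y {3,5,6,8,9}->{5,6,8,9}
Constraint 2 (X != Y) on D(X)={3,4,5,6,8,9} D(Y)={5,6,8,9}: no change
Constraint 3 (X + W = U) on D(X)={3,4,5,6,8,9} D(W)={3,4,5,6,7,8} D(U)={3,4,5,6,7}: X {3,4,5,6,8,9}->{3,4}; W {3,4,5,6,7,8}->{3,4}; U {3,4,5,6,7}->{6,7}
Constraint 4 (W < Y) on D(W)={3,4} D(Y)={5,6,8,9}: no change
So after all 4 constraints: D(U) = {6,7}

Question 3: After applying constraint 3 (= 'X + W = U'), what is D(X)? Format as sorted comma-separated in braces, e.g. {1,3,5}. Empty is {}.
Constraint 1 (W < Y) on D(W)={3,4,5,6,7,8} D(Y)={3,5,6,8,9}: Y {3,5,6,8,9}->{5,6,8,9}
Constraint 2 (X != Y) on D(X)={3,4,5,6,8,9} D(Y)={5,6,8,9}: no change
Constraint 3 (X + W = U) on D(X)={3,4,5,6,8,9} D(W)={3,4,5,6,7,8} D(U)={3,4,5,6,7}: X {3,4,5,6,8,9}->{3,4}; W {3,4,5,6,7,8}->{3,4}; U {3,4,5,6,7}->{6,7}
So after constraint 3: D(X) = {3,4}

Answer: {3,4}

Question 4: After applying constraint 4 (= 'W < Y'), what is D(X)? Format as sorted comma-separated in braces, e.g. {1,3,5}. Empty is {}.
Answer: {3,4}

Derivation:
Constraint 1 (W < Y) on D(W)={3,4,5,6,7,8} D(Y)={3,5,6,8,9}: Y {3,5,6,8,9}->{5,6,8,9}
Constraint 2 (X != Y) on D(X)={3,4,5,6,8,9} D(Y)={5,6,8,9}: no change
Constraint 3 (X + W = U) on D(X)={3,4,5,6,8,9} D(W)={3,4,5,6,7,8} D(U)={3,4,5,6,7}: X {3,4,5,6,8,9}->{3,4}; W {3,4,5,6,7,8}->{3,4}; U {3,4,5,6,7}->{6,7}
Constraint 4 (W < Y) on D(W)={3,4} D(Y)={5,6,8,9}: no change
So after constraint 4: D(X) = {3,4}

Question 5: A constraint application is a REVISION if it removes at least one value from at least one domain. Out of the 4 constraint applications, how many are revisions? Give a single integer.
Answer: 2

Derivation:
Constraint 1 (W < Y) on D(W)={3,4,5,6,7,8} D(Y)={3,5,6,8,9}: Y {3,5,6,8,9}->{5,6,8,9} => REVISION
Constraint 2 (X != Y) on D(X)={3,4,5,6,8,9} D(Y)={5,6,8,9}: no change => not a revision
Constraint 3 (X + W = U) on D(X)={3,4,5,6,8,9} D(W)={3,4,5,6,7,8} D(U)={3,4,5,6,7}: X {3,4,5,6,8,9}->{3,4}; W {3,4,5,6,7,8}->{3,4}; U {3,4,5,6,7}->{6,7} => REVISION
Constraint 4 (W < Y) on D(W)={3,4} D(Y)={5,6,8,9}: no change => not a revision
Total revisions = 2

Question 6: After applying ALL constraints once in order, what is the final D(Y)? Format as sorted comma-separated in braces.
Answer: {5,6,8,9}

Derivation:
Constraint 1 (W < Y) on D(W)={3,4,5,6,7,8} D(Y)={3,5,6,8,9}: Y {3,5,6,8,9}->{5,6,8,9}
Constraint 2 (X != Y) on D(X)={3,4,5,6,8,9} D(Y)={5,6,8,9}: no change
Constraint 3 (X + W = U) on D(X)={3,4,5,6,8,9} D(W)={3,4,5,6,7,8} D(U)={3,4,5,6,7}: X {3,4,5,6,8,9}->{3,4}; W {3,4,5,6,7,8}->{3,4}; U {3,4,5,6,7}->{6,7}
Constraint 4 (W < Y) on D(W)={3,4} D(Y)={5,6,8,9}: no change
So after all 4 constraints: D(Y) = {5,6,8,9}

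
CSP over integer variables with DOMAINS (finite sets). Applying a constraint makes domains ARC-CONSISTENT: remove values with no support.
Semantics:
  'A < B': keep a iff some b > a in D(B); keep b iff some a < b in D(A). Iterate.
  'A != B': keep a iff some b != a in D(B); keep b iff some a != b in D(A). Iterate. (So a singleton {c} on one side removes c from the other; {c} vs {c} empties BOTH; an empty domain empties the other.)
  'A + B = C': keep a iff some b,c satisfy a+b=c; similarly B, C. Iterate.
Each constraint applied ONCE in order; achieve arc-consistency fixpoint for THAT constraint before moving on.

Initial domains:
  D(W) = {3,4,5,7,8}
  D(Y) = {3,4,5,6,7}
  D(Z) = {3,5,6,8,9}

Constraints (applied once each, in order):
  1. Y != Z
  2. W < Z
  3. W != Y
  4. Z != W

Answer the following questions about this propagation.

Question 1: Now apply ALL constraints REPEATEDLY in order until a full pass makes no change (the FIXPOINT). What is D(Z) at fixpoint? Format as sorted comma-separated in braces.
pass 0 (initial): D(Z)={3,5,6,8,9}
pass 1: Z {3,5,6,8,9}->{5,6,8,9}
pass 2: no change
Fixpoint after 2 passes: D(Z) = {5,6,8,9}

Answer: {5,6,8,9}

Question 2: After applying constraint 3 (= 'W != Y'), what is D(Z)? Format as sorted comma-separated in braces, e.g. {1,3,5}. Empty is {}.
Constraint 1 (Y != Z) on D(Y)={3,4,5,6,7} D(Z)={3,5,6,8,9}: no change
Constraint 2 (W < Z) on D(W)={3,4,5,7,8} D(Z)={3,5,6,8,9}: Z {3,5,6,8,9}->{5,6,8,9}
Constraint 3 (W != Y) on D(W)={3,4,5,7,8} D(Y)={3,4,5,6,7}: no change
So after constraint 3: D(Z) = {5,6,8,9}

Answer: {5,6,8,9}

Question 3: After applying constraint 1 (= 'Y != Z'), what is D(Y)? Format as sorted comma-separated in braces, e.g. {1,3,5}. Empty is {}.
Answer: {3,4,5,6,7}

Derivation:
Constraint 1 (Y != Z) on D(Y)={3,4,5,6,7} D(Z)={3,5,6,8,9}: no change
So after constraint 1: D(Y) = {3,4,5,6,7}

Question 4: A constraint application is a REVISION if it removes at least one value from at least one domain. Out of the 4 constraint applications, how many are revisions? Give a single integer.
Constraint 1 (Y != Z) on D(Y)={3,4,5,6,7} D(Z)={3,5,6,8,9}: no change => not a revision
Constraint 2 (W < Z) on D(W)={3,4,5,7,8} D(Z)={3,5,6,8,9}: Z {3,5,6,8,9}->{5,6,8,9} => REVISION
Constraint 3 (W != Y) on D(W)={3,4,5,7,8} D(Y)={3,4,5,6,7}: no change => not a revision
Constraint 4 (Z != W) on D(Z)={5,6,8,9} D(W)={3,4,5,7,8}: no change => not a revision
Total revisions = 1

Answer: 1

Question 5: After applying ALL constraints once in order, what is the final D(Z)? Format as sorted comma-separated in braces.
Constraint 1 (Y != Z) on D(Y)={3,4,5,6,7} D(Z)={3,5,6,8,9}: no change
Constraint 2 (W < Z) on D(W)={3,4,5,7,8} D(Z)={3,5,6,8,9}: Z {3,5,6,8,9}->{5,6,8,9}
Constraint 3 (W != Y) on D(W)={3,4,5,7,8} D(Y)={3,4,5,6,7}: no change
Constraint 4 (Z != W) on D(Z)={5,6,8,9} D(W)={3,4,5,7,8}: no change
So after all 4 constraints: D(Z) = {5,6,8,9}

Answer: {5,6,8,9}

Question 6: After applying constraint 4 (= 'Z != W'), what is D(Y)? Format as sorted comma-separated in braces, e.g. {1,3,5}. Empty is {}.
Answer: {3,4,5,6,7}

Derivation:
Constraint 1 (Y != Z) on D(Y)={3,4,5,6,7} D(Z)={3,5,6,8,9}: no change
Constraint 2 (W < Z) on D(W)={3,4,5,7,8} D(Z)={3,5,6,8,9}: Z {3,5,6,8,9}->{5,6,8,9}
Constraint 3 (W != Y) on D(W)={3,4,5,7,8} D(Y)={3,4,5,6,7}: no change
Constraint 4 (Z != W) on D(Z)={5,6,8,9} D(W)={3,4,5,7,8}: no change
So after constraint 4: D(Y) = {3,4,5,6,7}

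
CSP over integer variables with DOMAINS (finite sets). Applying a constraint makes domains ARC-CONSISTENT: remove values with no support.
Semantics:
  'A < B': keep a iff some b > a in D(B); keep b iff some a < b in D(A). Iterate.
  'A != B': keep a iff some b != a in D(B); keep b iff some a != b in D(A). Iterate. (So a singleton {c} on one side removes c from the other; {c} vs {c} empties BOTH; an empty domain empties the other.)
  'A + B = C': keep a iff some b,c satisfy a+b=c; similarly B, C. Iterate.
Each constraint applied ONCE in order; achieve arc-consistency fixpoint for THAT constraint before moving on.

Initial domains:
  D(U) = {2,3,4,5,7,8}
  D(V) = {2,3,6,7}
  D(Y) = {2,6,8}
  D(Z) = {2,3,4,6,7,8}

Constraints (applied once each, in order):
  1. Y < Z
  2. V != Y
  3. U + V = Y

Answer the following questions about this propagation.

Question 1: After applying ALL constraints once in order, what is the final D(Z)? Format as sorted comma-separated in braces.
Answer: {3,4,6,7,8}

Derivation:
Constraint 1 (Y < Z) on D(Y)={2,6,8} D(Z)={2,3,4,6,7,8}: Y {2,6,8}->{2,6}; Z {2,3,4,6,7,8}->{3,4,6,7,8}
Constraint 2 (V != Y) on D(V)={2,3,6,7} D(Y)={2,6}: no change
Constraint 3 (U + V = Y) on D(U)={2,3,4,5,7,8} D(V)={2,3,6,7} D(Y)={2,6}: U {2,3,4,5,7,8}->{3,4}; V {2,3,6,7}->{2,3}; Y {2,6}->{6}
So after all 3 constraints: D(Z) = {3,4,6,7,8}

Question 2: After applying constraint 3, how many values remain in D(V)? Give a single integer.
Constraint 1 (Y < Z) on D(Y)={2,6,8} D(Z)={2,3,4,6,7,8}: Y {2,6,8}->{2,6}; Z {2,3,4,6,7,8}->{3,4,6,7,8}
Constraint 2 (V != Y) on D(V)={2,3,6,7} D(Y)={2,6}: no change
Constraint 3 (U + V = Y) on D(U)={2,3,4,5,7,8} D(V)={2,3,6,7} D(Y)={2,6}: U {2,3,4,5,7,8}->{3,4}; V {2,3,6,7}->{2,3}; Y {2,6}->{6}
So after constraint 3: D(V)={2,3}, size = 2

Answer: 2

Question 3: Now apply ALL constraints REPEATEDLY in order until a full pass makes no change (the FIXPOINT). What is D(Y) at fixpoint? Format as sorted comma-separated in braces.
pass 0 (initial): D(Y)={2,6,8}
pass 1: U {2,3,4,5,7,8}->{3,4}; V {2,3,6,7}->{2,3}; Y {2,6,8}->{6}; Z {2,3,4,6,7,8}->{3,4,6,7,8}
pass 2: Z {3,4,6,7,8}->{7,8}
pass 3: no change
Fixpoint after 3 passes: D(Y) = {6}

Answer: {6}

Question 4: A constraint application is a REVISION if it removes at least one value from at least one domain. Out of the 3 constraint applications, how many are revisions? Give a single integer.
Answer: 2

Derivation:
Constraint 1 (Y < Z) on D(Y)={2,6,8} D(Z)={2,3,4,6,7,8}: Y {2,6,8}->{2,6}; Z {2,3,4,6,7,8}->{3,4,6,7,8} => REVISION
Constraint 2 (V != Y) on D(V)={2,3,6,7} D(Y)={2,6}: no change => not a revision
Constraint 3 (U + V = Y) on D(U)={2,3,4,5,7,8} D(V)={2,3,6,7} D(Y)={2,6}: U {2,3,4,5,7,8}->{3,4}; V {2,3,6,7}->{2,3}; Y {2,6}->{6} => REVISION
Total revisions = 2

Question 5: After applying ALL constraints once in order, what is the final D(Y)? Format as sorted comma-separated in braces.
Answer: {6}

Derivation:
Constraint 1 (Y < Z) on D(Y)={2,6,8} D(Z)={2,3,4,6,7,8}: Y {2,6,8}->{2,6}; Z {2,3,4,6,7,8}->{3,4,6,7,8}
Constraint 2 (V != Y) on D(V)={2,3,6,7} D(Y)={2,6}: no change
Constraint 3 (U + V = Y) on D(U)={2,3,4,5,7,8} D(V)={2,3,6,7} D(Y)={2,6}: U {2,3,4,5,7,8}->{3,4}; V {2,3,6,7}->{2,3}; Y {2,6}->{6}
So after all 3 constraints: D(Y) = {6}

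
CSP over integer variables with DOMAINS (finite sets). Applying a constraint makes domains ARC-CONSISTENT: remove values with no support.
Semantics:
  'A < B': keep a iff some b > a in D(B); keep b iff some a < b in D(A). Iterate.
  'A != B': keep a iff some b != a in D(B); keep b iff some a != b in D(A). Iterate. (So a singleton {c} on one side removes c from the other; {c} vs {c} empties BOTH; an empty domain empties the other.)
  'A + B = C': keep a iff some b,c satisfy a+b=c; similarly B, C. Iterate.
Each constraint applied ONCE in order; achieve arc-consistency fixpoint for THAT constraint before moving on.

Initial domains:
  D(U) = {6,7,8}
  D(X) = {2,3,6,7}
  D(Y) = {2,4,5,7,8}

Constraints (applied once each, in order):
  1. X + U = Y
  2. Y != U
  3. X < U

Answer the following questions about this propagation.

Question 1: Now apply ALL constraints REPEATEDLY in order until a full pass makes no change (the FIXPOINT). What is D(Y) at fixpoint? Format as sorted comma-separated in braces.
Answer: {8}

Derivation:
pass 0 (initial): D(Y)={2,4,5,7,8}
pass 1: U {6,7,8}->{6}; X {2,3,6,7}->{2}; Y {2,4,5,7,8}->{8}
pass 2: no change
Fixpoint after 2 passes: D(Y) = {8}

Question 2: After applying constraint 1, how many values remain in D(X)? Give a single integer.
Answer: 1

Derivation:
Constraint 1 (X + U = Y) on D(X)={2,3,6,7} D(U)={6,7,8} D(Y)={2,4,5,7,8}: X {2,3,6,7}->{2}; U {6,7,8}->{6}; Y {2,4,5,7,8}->{8}
So after constraint 1: D(X)={2}, size = 1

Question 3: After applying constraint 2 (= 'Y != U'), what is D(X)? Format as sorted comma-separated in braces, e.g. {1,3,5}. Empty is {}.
Constraint 1 (X + U = Y) on D(X)={2,3,6,7} D(U)={6,7,8} D(Y)={2,4,5,7,8}: X {2,3,6,7}->{2}; U {6,7,8}->{6}; Y {2,4,5,7,8}->{8}
Constraint 2 (Y != U) on D(Y)={8} D(U)={6}: no change
So after constraint 2: D(X) = {2}

Answer: {2}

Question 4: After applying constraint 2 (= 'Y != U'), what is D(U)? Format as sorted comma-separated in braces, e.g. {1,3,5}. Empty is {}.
Answer: {6}

Derivation:
Constraint 1 (X + U = Y) on D(X)={2,3,6,7} D(U)={6,7,8} D(Y)={2,4,5,7,8}: X {2,3,6,7}->{2}; U {6,7,8}->{6}; Y {2,4,5,7,8}->{8}
Constraint 2 (Y != U) on D(Y)={8} D(U)={6}: no change
So after constraint 2: D(U) = {6}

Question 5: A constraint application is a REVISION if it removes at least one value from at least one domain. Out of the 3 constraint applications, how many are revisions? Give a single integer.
Constraint 1 (X + U = Y) on D(X)={2,3,6,7} D(U)={6,7,8} D(Y)={2,4,5,7,8}: X {2,3,6,7}->{2}; U {6,7,8}->{6}; Y {2,4,5,7,8}->{8} => REVISION
Constraint 2 (Y != U) on D(Y)={8} D(U)={6}: no change => not a revision
Constraint 3 (X < U) on D(X)={2} D(U)={6}: no change => not a revision
Total revisions = 1

Answer: 1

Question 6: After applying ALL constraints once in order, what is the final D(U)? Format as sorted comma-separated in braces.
Constraint 1 (X + U = Y) on D(X)={2,3,6,7} D(U)={6,7,8} D(Y)={2,4,5,7,8}: X {2,3,6,7}->{2}; U {6,7,8}->{6}; Y {2,4,5,7,8}->{8}
Constraint 2 (Y != U) on D(Y)={8} D(U)={6}: no change
Constraint 3 (X < U) on D(X)={2} D(U)={6}: no change
So after all 3 constraints: D(U) = {6}

Answer: {6}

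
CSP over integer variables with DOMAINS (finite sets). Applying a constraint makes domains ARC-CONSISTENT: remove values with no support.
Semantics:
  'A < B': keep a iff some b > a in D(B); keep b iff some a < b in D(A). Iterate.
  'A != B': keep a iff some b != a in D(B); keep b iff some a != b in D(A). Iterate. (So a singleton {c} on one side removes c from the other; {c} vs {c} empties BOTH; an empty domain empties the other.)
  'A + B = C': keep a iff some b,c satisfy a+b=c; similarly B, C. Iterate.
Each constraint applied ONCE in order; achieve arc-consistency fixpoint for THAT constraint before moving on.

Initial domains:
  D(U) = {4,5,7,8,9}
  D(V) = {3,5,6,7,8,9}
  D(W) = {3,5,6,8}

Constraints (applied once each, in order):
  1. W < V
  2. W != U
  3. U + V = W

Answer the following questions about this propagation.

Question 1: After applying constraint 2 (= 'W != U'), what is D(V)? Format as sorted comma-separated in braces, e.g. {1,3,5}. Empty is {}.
Answer: {5,6,7,8,9}

Derivation:
Constraint 1 (W < V) on D(W)={3,5,6,8} D(V)={3,5,6,7,8,9}: V {3,5,6,7,8,9}->{5,6,7,8,9}
Constraint 2 (W != U) on D(W)={3,5,6,8} D(U)={4,5,7,8,9}: no change
So after constraint 2: D(V) = {5,6,7,8,9}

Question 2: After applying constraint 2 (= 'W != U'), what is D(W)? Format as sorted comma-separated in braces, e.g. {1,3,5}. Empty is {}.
Answer: {3,5,6,8}

Derivation:
Constraint 1 (W < V) on D(W)={3,5,6,8} D(V)={3,5,6,7,8,9}: V {3,5,6,7,8,9}->{5,6,7,8,9}
Constraint 2 (W != U) on D(W)={3,5,6,8} D(U)={4,5,7,8,9}: no change
So after constraint 2: D(W) = {3,5,6,8}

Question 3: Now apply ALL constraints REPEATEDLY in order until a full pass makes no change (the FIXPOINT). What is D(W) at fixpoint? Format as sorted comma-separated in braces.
Answer: {}

Derivation:
pass 0 (initial): D(W)={3,5,6,8}
pass 1: U {4,5,7,8,9}->{}; V {3,5,6,7,8,9}->{}; W {3,5,6,8}->{}
pass 2: no change
Fixpoint after 2 passes: D(W) = {}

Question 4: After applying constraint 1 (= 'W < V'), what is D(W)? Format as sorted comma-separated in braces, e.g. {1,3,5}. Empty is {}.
Answer: {3,5,6,8}

Derivation:
Constraint 1 (W < V) on D(W)={3,5,6,8} D(V)={3,5,6,7,8,9}: V {3,5,6,7,8,9}->{5,6,7,8,9}
So after constraint 1: D(W) = {3,5,6,8}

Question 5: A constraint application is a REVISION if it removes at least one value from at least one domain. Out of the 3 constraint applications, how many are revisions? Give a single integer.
Constraint 1 (W < V) on D(W)={3,5,6,8} D(V)={3,5,6,7,8,9}: V {3,5,6,7,8,9}->{5,6,7,8,9} => REVISION
Constraint 2 (W != U) on D(W)={3,5,6,8} D(U)={4,5,7,8,9}: no change => not a revision
Constraint 3 (U + V = W) on D(U)={4,5,7,8,9} D(V)={5,6,7,8,9} D(W)={3,5,6,8}: U {4,5,7,8,9}->{}; V {5,6,7,8,9}->{}; W {3,5,6,8}->{} => REVISION
Total revisions = 2

Answer: 2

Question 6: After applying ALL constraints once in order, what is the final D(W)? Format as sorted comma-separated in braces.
Answer: {}

Derivation:
Constraint 1 (W < V) on D(W)={3,5,6,8} D(V)={3,5,6,7,8,9}: V {3,5,6,7,8,9}->{5,6,7,8,9}
Constraint 2 (W != U) on D(W)={3,5,6,8} D(U)={4,5,7,8,9}: no change
Constraint 3 (U + V = W) on D(U)={4,5,7,8,9} D(V)={5,6,7,8,9} D(W)={3,5,6,8}: U {4,5,7,8,9}->{}; V {5,6,7,8,9}->{}; W {3,5,6,8}->{}
So after all 3 constraints: D(W) = {}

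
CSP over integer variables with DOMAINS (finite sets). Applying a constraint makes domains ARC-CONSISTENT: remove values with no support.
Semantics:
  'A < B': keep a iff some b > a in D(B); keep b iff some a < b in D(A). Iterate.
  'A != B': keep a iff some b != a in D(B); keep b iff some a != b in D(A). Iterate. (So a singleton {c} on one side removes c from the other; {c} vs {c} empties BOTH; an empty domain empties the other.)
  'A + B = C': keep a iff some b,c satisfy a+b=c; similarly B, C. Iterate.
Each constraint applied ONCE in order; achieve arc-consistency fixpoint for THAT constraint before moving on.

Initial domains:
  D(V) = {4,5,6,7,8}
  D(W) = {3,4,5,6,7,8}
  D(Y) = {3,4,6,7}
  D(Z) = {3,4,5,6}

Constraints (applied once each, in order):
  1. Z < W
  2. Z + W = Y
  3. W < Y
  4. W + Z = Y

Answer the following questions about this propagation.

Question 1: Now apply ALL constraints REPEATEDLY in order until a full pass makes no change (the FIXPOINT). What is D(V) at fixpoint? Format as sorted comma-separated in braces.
pass 0 (initial): D(V)={4,5,6,7,8}
pass 1: W {3,4,5,6,7,8}->{4}; Y {3,4,6,7}->{7}; Z {3,4,5,6}->{3}
pass 2: no change
Fixpoint after 2 passes: D(V) = {4,5,6,7,8}

Answer: {4,5,6,7,8}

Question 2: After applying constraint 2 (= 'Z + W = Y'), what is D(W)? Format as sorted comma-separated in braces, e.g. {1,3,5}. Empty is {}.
Answer: {4}

Derivation:
Constraint 1 (Z < W) on D(Z)={3,4,5,6} D(W)={3,4,5,6,7,8}: W {3,4,5,6,7,8}->{4,5,6,7,8}
Constraint 2 (Z + W = Y) on D(Z)={3,4,5,6} D(W)={4,5,6,7,8} D(Y)={3,4,6,7}: Z {3,4,5,6}->{3}; W {4,5,6,7,8}->{4}; Y {3,4,6,7}->{7}
So after constraint 2: D(W) = {4}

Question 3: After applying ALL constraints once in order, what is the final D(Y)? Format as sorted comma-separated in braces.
Constraint 1 (Z < W) on D(Z)={3,4,5,6} D(W)={3,4,5,6,7,8}: W {3,4,5,6,7,8}->{4,5,6,7,8}
Constraint 2 (Z + W = Y) on D(Z)={3,4,5,6} D(W)={4,5,6,7,8} D(Y)={3,4,6,7}: Z {3,4,5,6}->{3}; W {4,5,6,7,8}->{4}; Y {3,4,6,7}->{7}
Constraint 3 (W < Y) on D(W)={4} D(Y)={7}: no change
Constraint 4 (W + Z = Y) on D(W)={4} D(Z)={3} D(Y)={7}: no change
So after all 4 constraints: D(Y) = {7}

Answer: {7}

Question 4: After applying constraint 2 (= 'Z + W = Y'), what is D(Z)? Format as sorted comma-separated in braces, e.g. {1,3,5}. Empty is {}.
Answer: {3}

Derivation:
Constraint 1 (Z < W) on D(Z)={3,4,5,6} D(W)={3,4,5,6,7,8}: W {3,4,5,6,7,8}->{4,5,6,7,8}
Constraint 2 (Z + W = Y) on D(Z)={3,4,5,6} D(W)={4,5,6,7,8} D(Y)={3,4,6,7}: Z {3,4,5,6}->{3}; W {4,5,6,7,8}->{4}; Y {3,4,6,7}->{7}
So after constraint 2: D(Z) = {3}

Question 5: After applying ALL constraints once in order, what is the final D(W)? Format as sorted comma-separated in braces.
Constraint 1 (Z < W) on D(Z)={3,4,5,6} D(W)={3,4,5,6,7,8}: W {3,4,5,6,7,8}->{4,5,6,7,8}
Constraint 2 (Z + W = Y) on D(Z)={3,4,5,6} D(W)={4,5,6,7,8} D(Y)={3,4,6,7}: Z {3,4,5,6}->{3}; W {4,5,6,7,8}->{4}; Y {3,4,6,7}->{7}
Constraint 3 (W < Y) on D(W)={4} D(Y)={7}: no change
Constraint 4 (W + Z = Y) on D(W)={4} D(Z)={3} D(Y)={7}: no change
So after all 4 constraints: D(W) = {4}

Answer: {4}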